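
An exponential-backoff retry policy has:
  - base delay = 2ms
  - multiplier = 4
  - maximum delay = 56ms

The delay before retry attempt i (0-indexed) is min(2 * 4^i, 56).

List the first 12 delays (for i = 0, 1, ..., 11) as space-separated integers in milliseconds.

Computing each delay:
  i=0: min(2*4^0, 56) = 2
  i=1: min(2*4^1, 56) = 8
  i=2: min(2*4^2, 56) = 32
  i=3: min(2*4^3, 56) = 56
  i=4: min(2*4^4, 56) = 56
  i=5: min(2*4^5, 56) = 56
  i=6: min(2*4^6, 56) = 56
  i=7: min(2*4^7, 56) = 56
  i=8: min(2*4^8, 56) = 56
  i=9: min(2*4^9, 56) = 56
  i=10: min(2*4^10, 56) = 56
  i=11: min(2*4^11, 56) = 56

Answer: 2 8 32 56 56 56 56 56 56 56 56 56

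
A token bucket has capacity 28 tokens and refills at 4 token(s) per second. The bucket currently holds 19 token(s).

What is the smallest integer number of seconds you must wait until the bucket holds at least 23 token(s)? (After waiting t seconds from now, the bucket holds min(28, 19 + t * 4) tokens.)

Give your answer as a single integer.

Need 19 + t * 4 >= 23, so t >= 4/4.
Smallest integer t = ceil(4/4) = 1.

Answer: 1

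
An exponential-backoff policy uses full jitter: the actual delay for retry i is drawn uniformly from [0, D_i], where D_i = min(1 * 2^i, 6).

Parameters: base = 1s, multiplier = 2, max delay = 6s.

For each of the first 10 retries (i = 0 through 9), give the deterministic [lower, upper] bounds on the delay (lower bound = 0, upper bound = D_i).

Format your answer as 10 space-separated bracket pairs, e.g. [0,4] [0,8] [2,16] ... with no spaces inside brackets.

Answer: [0,1] [0,2] [0,4] [0,6] [0,6] [0,6] [0,6] [0,6] [0,6] [0,6]

Derivation:
Computing bounds per retry:
  i=0: D_i=min(1*2^0,6)=1, bounds=[0,1]
  i=1: D_i=min(1*2^1,6)=2, bounds=[0,2]
  i=2: D_i=min(1*2^2,6)=4, bounds=[0,4]
  i=3: D_i=min(1*2^3,6)=6, bounds=[0,6]
  i=4: D_i=min(1*2^4,6)=6, bounds=[0,6]
  i=5: D_i=min(1*2^5,6)=6, bounds=[0,6]
  i=6: D_i=min(1*2^6,6)=6, bounds=[0,6]
  i=7: D_i=min(1*2^7,6)=6, bounds=[0,6]
  i=8: D_i=min(1*2^8,6)=6, bounds=[0,6]
  i=9: D_i=min(1*2^9,6)=6, bounds=[0,6]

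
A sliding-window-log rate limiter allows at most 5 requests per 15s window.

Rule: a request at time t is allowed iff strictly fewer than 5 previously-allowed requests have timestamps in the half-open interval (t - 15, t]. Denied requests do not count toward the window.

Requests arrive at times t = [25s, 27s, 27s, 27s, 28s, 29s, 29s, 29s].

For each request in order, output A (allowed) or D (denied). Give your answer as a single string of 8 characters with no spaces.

Tracking allowed requests in the window:
  req#1 t=25s: ALLOW
  req#2 t=27s: ALLOW
  req#3 t=27s: ALLOW
  req#4 t=27s: ALLOW
  req#5 t=28s: ALLOW
  req#6 t=29s: DENY
  req#7 t=29s: DENY
  req#8 t=29s: DENY

Answer: AAAAADDD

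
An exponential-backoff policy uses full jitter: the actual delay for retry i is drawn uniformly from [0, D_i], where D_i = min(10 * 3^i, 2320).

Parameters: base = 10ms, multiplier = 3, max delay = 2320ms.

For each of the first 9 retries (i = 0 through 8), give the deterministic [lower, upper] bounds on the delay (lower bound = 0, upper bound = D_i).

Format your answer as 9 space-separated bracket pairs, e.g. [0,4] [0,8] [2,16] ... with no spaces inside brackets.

Computing bounds per retry:
  i=0: D_i=min(10*3^0,2320)=10, bounds=[0,10]
  i=1: D_i=min(10*3^1,2320)=30, bounds=[0,30]
  i=2: D_i=min(10*3^2,2320)=90, bounds=[0,90]
  i=3: D_i=min(10*3^3,2320)=270, bounds=[0,270]
  i=4: D_i=min(10*3^4,2320)=810, bounds=[0,810]
  i=5: D_i=min(10*3^5,2320)=2320, bounds=[0,2320]
  i=6: D_i=min(10*3^6,2320)=2320, bounds=[0,2320]
  i=7: D_i=min(10*3^7,2320)=2320, bounds=[0,2320]
  i=8: D_i=min(10*3^8,2320)=2320, bounds=[0,2320]

Answer: [0,10] [0,30] [0,90] [0,270] [0,810] [0,2320] [0,2320] [0,2320] [0,2320]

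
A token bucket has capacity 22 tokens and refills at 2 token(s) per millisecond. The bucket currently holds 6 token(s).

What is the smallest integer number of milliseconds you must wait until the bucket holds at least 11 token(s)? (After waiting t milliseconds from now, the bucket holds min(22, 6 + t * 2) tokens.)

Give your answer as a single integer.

Need 6 + t * 2 >= 11, so t >= 5/2.
Smallest integer t = ceil(5/2) = 3.

Answer: 3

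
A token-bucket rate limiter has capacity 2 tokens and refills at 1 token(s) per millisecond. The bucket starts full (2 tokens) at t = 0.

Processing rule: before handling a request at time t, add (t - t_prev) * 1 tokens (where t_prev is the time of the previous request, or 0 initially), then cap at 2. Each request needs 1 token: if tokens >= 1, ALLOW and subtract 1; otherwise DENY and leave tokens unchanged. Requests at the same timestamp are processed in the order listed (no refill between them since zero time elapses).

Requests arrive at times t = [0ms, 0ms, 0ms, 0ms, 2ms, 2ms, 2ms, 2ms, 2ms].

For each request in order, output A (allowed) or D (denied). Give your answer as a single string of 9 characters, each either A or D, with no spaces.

Answer: AADDAADDD

Derivation:
Simulating step by step:
  req#1 t=0ms: ALLOW
  req#2 t=0ms: ALLOW
  req#3 t=0ms: DENY
  req#4 t=0ms: DENY
  req#5 t=2ms: ALLOW
  req#6 t=2ms: ALLOW
  req#7 t=2ms: DENY
  req#8 t=2ms: DENY
  req#9 t=2ms: DENY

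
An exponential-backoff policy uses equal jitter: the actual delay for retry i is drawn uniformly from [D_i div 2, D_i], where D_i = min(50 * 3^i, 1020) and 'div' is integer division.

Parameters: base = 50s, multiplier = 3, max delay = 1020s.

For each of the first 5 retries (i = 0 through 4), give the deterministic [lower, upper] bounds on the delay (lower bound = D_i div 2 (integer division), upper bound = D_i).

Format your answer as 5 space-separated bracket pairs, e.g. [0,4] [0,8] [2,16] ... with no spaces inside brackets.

Computing bounds per retry:
  i=0: D_i=min(50*3^0,1020)=50, bounds=[25,50]
  i=1: D_i=min(50*3^1,1020)=150, bounds=[75,150]
  i=2: D_i=min(50*3^2,1020)=450, bounds=[225,450]
  i=3: D_i=min(50*3^3,1020)=1020, bounds=[510,1020]
  i=4: D_i=min(50*3^4,1020)=1020, bounds=[510,1020]

Answer: [25,50] [75,150] [225,450] [510,1020] [510,1020]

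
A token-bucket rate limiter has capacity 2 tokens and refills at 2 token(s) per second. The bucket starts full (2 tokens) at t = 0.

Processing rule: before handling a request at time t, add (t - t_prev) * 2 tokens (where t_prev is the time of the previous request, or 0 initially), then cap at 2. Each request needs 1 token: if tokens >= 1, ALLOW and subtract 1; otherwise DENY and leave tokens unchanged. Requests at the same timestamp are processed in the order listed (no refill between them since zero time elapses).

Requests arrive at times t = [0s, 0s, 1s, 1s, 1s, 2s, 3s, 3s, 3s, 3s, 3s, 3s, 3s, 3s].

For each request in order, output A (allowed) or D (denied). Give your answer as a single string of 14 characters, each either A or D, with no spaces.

Simulating step by step:
  req#1 t=0s: ALLOW
  req#2 t=0s: ALLOW
  req#3 t=1s: ALLOW
  req#4 t=1s: ALLOW
  req#5 t=1s: DENY
  req#6 t=2s: ALLOW
  req#7 t=3s: ALLOW
  req#8 t=3s: ALLOW
  req#9 t=3s: DENY
  req#10 t=3s: DENY
  req#11 t=3s: DENY
  req#12 t=3s: DENY
  req#13 t=3s: DENY
  req#14 t=3s: DENY

Answer: AAAADAAADDDDDD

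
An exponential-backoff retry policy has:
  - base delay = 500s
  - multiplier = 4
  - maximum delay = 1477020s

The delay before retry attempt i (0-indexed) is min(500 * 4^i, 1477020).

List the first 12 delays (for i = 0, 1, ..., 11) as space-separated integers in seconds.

Computing each delay:
  i=0: min(500*4^0, 1477020) = 500
  i=1: min(500*4^1, 1477020) = 2000
  i=2: min(500*4^2, 1477020) = 8000
  i=3: min(500*4^3, 1477020) = 32000
  i=4: min(500*4^4, 1477020) = 128000
  i=5: min(500*4^5, 1477020) = 512000
  i=6: min(500*4^6, 1477020) = 1477020
  i=7: min(500*4^7, 1477020) = 1477020
  i=8: min(500*4^8, 1477020) = 1477020
  i=9: min(500*4^9, 1477020) = 1477020
  i=10: min(500*4^10, 1477020) = 1477020
  i=11: min(500*4^11, 1477020) = 1477020

Answer: 500 2000 8000 32000 128000 512000 1477020 1477020 1477020 1477020 1477020 1477020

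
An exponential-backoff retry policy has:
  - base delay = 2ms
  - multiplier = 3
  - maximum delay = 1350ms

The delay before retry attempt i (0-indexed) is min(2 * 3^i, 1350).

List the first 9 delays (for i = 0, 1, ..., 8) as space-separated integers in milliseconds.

Answer: 2 6 18 54 162 486 1350 1350 1350

Derivation:
Computing each delay:
  i=0: min(2*3^0, 1350) = 2
  i=1: min(2*3^1, 1350) = 6
  i=2: min(2*3^2, 1350) = 18
  i=3: min(2*3^3, 1350) = 54
  i=4: min(2*3^4, 1350) = 162
  i=5: min(2*3^5, 1350) = 486
  i=6: min(2*3^6, 1350) = 1350
  i=7: min(2*3^7, 1350) = 1350
  i=8: min(2*3^8, 1350) = 1350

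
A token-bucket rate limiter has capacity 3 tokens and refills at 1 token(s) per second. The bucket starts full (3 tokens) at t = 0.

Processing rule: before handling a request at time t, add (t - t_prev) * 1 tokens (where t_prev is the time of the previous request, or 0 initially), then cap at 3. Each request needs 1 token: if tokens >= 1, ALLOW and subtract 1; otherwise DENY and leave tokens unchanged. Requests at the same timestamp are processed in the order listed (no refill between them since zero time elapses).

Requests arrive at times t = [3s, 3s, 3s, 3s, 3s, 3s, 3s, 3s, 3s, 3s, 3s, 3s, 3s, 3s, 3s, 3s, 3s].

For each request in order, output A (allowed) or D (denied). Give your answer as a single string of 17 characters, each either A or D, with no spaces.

Answer: AAADDDDDDDDDDDDDD

Derivation:
Simulating step by step:
  req#1 t=3s: ALLOW
  req#2 t=3s: ALLOW
  req#3 t=3s: ALLOW
  req#4 t=3s: DENY
  req#5 t=3s: DENY
  req#6 t=3s: DENY
  req#7 t=3s: DENY
  req#8 t=3s: DENY
  req#9 t=3s: DENY
  req#10 t=3s: DENY
  req#11 t=3s: DENY
  req#12 t=3s: DENY
  req#13 t=3s: DENY
  req#14 t=3s: DENY
  req#15 t=3s: DENY
  req#16 t=3s: DENY
  req#17 t=3s: DENY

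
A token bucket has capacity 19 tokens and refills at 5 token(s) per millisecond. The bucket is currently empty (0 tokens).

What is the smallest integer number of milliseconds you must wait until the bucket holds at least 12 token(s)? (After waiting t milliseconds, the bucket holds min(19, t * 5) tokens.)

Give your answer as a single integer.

Need t * 5 >= 12, so t >= 12/5.
Smallest integer t = ceil(12/5) = 3.

Answer: 3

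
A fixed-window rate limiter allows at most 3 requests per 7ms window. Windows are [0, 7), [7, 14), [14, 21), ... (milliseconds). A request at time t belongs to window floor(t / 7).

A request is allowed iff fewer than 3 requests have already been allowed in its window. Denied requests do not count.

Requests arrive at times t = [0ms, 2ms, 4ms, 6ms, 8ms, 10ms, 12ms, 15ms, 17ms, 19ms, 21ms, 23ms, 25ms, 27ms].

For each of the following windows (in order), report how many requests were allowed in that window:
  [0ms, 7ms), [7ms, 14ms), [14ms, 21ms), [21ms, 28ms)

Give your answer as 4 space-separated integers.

Answer: 3 3 3 3

Derivation:
Processing requests:
  req#1 t=0ms (window 0): ALLOW
  req#2 t=2ms (window 0): ALLOW
  req#3 t=4ms (window 0): ALLOW
  req#4 t=6ms (window 0): DENY
  req#5 t=8ms (window 1): ALLOW
  req#6 t=10ms (window 1): ALLOW
  req#7 t=12ms (window 1): ALLOW
  req#8 t=15ms (window 2): ALLOW
  req#9 t=17ms (window 2): ALLOW
  req#10 t=19ms (window 2): ALLOW
  req#11 t=21ms (window 3): ALLOW
  req#12 t=23ms (window 3): ALLOW
  req#13 t=25ms (window 3): ALLOW
  req#14 t=27ms (window 3): DENY

Allowed counts by window: 3 3 3 3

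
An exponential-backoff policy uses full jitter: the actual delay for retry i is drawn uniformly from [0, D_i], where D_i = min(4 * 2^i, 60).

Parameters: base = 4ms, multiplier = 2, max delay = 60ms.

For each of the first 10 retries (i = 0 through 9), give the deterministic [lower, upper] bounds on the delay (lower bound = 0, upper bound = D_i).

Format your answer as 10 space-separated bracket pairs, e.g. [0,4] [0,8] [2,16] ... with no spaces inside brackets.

Answer: [0,4] [0,8] [0,16] [0,32] [0,60] [0,60] [0,60] [0,60] [0,60] [0,60]

Derivation:
Computing bounds per retry:
  i=0: D_i=min(4*2^0,60)=4, bounds=[0,4]
  i=1: D_i=min(4*2^1,60)=8, bounds=[0,8]
  i=2: D_i=min(4*2^2,60)=16, bounds=[0,16]
  i=3: D_i=min(4*2^3,60)=32, bounds=[0,32]
  i=4: D_i=min(4*2^4,60)=60, bounds=[0,60]
  i=5: D_i=min(4*2^5,60)=60, bounds=[0,60]
  i=6: D_i=min(4*2^6,60)=60, bounds=[0,60]
  i=7: D_i=min(4*2^7,60)=60, bounds=[0,60]
  i=8: D_i=min(4*2^8,60)=60, bounds=[0,60]
  i=9: D_i=min(4*2^9,60)=60, bounds=[0,60]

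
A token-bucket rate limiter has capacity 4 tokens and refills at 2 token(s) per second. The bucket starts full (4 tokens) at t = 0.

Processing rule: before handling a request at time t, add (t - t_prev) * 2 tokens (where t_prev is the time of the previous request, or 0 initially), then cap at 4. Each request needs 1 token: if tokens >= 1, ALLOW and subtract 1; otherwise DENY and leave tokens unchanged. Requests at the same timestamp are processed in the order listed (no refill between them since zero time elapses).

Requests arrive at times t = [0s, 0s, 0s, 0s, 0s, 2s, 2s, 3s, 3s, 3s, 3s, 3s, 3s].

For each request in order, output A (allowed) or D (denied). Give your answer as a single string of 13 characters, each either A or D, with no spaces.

Simulating step by step:
  req#1 t=0s: ALLOW
  req#2 t=0s: ALLOW
  req#3 t=0s: ALLOW
  req#4 t=0s: ALLOW
  req#5 t=0s: DENY
  req#6 t=2s: ALLOW
  req#7 t=2s: ALLOW
  req#8 t=3s: ALLOW
  req#9 t=3s: ALLOW
  req#10 t=3s: ALLOW
  req#11 t=3s: ALLOW
  req#12 t=3s: DENY
  req#13 t=3s: DENY

Answer: AAAADAAAAAADD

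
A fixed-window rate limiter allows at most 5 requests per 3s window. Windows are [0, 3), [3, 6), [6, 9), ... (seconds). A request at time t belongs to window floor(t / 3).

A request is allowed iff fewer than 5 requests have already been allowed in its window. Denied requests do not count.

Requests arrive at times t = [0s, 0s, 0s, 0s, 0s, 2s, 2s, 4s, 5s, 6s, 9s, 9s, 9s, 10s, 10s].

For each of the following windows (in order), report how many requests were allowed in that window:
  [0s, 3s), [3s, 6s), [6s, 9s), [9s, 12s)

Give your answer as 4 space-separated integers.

Processing requests:
  req#1 t=0s (window 0): ALLOW
  req#2 t=0s (window 0): ALLOW
  req#3 t=0s (window 0): ALLOW
  req#4 t=0s (window 0): ALLOW
  req#5 t=0s (window 0): ALLOW
  req#6 t=2s (window 0): DENY
  req#7 t=2s (window 0): DENY
  req#8 t=4s (window 1): ALLOW
  req#9 t=5s (window 1): ALLOW
  req#10 t=6s (window 2): ALLOW
  req#11 t=9s (window 3): ALLOW
  req#12 t=9s (window 3): ALLOW
  req#13 t=9s (window 3): ALLOW
  req#14 t=10s (window 3): ALLOW
  req#15 t=10s (window 3): ALLOW

Allowed counts by window: 5 2 1 5

Answer: 5 2 1 5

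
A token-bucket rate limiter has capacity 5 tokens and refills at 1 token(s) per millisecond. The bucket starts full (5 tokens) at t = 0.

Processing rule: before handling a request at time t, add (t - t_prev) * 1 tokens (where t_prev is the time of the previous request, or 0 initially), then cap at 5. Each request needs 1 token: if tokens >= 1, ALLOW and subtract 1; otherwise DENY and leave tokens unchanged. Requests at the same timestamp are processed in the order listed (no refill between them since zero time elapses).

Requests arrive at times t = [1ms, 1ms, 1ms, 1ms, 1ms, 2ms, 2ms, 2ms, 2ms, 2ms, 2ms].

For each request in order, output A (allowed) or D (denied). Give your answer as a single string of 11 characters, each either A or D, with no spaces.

Answer: AAAAAADDDDD

Derivation:
Simulating step by step:
  req#1 t=1ms: ALLOW
  req#2 t=1ms: ALLOW
  req#3 t=1ms: ALLOW
  req#4 t=1ms: ALLOW
  req#5 t=1ms: ALLOW
  req#6 t=2ms: ALLOW
  req#7 t=2ms: DENY
  req#8 t=2ms: DENY
  req#9 t=2ms: DENY
  req#10 t=2ms: DENY
  req#11 t=2ms: DENY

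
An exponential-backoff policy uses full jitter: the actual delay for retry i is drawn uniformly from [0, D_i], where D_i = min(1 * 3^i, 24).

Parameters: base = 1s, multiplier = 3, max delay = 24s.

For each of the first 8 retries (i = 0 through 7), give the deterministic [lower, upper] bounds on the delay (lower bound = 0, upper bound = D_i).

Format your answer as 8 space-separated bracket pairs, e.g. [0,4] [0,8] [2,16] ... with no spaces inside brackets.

Answer: [0,1] [0,3] [0,9] [0,24] [0,24] [0,24] [0,24] [0,24]

Derivation:
Computing bounds per retry:
  i=0: D_i=min(1*3^0,24)=1, bounds=[0,1]
  i=1: D_i=min(1*3^1,24)=3, bounds=[0,3]
  i=2: D_i=min(1*3^2,24)=9, bounds=[0,9]
  i=3: D_i=min(1*3^3,24)=24, bounds=[0,24]
  i=4: D_i=min(1*3^4,24)=24, bounds=[0,24]
  i=5: D_i=min(1*3^5,24)=24, bounds=[0,24]
  i=6: D_i=min(1*3^6,24)=24, bounds=[0,24]
  i=7: D_i=min(1*3^7,24)=24, bounds=[0,24]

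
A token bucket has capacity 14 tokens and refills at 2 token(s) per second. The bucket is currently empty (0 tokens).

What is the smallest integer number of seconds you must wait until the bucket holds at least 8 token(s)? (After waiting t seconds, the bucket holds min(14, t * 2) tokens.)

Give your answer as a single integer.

Need t * 2 >= 8, so t >= 8/2.
Smallest integer t = ceil(8/2) = 4.

Answer: 4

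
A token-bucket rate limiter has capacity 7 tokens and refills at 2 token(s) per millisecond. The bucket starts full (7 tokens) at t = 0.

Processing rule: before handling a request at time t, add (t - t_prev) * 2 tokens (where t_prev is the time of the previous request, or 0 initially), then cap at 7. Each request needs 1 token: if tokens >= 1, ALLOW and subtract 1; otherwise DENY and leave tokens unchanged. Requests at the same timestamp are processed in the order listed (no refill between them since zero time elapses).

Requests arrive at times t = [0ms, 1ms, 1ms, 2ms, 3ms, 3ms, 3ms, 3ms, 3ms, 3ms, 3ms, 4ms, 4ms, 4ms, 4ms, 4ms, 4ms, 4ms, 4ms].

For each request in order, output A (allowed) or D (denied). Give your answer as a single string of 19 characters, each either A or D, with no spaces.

Simulating step by step:
  req#1 t=0ms: ALLOW
  req#2 t=1ms: ALLOW
  req#3 t=1ms: ALLOW
  req#4 t=2ms: ALLOW
  req#5 t=3ms: ALLOW
  req#6 t=3ms: ALLOW
  req#7 t=3ms: ALLOW
  req#8 t=3ms: ALLOW
  req#9 t=3ms: ALLOW
  req#10 t=3ms: ALLOW
  req#11 t=3ms: ALLOW
  req#12 t=4ms: ALLOW
  req#13 t=4ms: ALLOW
  req#14 t=4ms: DENY
  req#15 t=4ms: DENY
  req#16 t=4ms: DENY
  req#17 t=4ms: DENY
  req#18 t=4ms: DENY
  req#19 t=4ms: DENY

Answer: AAAAAAAAAAAAADDDDDD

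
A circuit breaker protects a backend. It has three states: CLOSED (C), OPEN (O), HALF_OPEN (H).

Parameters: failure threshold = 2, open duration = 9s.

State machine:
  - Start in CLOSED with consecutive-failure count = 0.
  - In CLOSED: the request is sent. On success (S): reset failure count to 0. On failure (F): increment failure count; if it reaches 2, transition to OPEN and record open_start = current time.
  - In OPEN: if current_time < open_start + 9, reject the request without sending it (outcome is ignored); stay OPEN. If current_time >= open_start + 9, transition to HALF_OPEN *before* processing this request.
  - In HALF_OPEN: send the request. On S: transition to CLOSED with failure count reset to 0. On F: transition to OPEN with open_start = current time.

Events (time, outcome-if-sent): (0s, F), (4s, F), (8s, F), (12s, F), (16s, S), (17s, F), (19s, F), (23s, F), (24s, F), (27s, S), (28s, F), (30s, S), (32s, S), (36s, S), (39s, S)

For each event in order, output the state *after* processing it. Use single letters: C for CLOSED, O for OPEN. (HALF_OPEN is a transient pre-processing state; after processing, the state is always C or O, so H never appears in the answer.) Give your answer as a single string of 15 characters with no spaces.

Answer: COOOCCOOOOOOOOC

Derivation:
State after each event:
  event#1 t=0s outcome=F: state=CLOSED
  event#2 t=4s outcome=F: state=OPEN
  event#3 t=8s outcome=F: state=OPEN
  event#4 t=12s outcome=F: state=OPEN
  event#5 t=16s outcome=S: state=CLOSED
  event#6 t=17s outcome=F: state=CLOSED
  event#7 t=19s outcome=F: state=OPEN
  event#8 t=23s outcome=F: state=OPEN
  event#9 t=24s outcome=F: state=OPEN
  event#10 t=27s outcome=S: state=OPEN
  event#11 t=28s outcome=F: state=OPEN
  event#12 t=30s outcome=S: state=OPEN
  event#13 t=32s outcome=S: state=OPEN
  event#14 t=36s outcome=S: state=OPEN
  event#15 t=39s outcome=S: state=CLOSED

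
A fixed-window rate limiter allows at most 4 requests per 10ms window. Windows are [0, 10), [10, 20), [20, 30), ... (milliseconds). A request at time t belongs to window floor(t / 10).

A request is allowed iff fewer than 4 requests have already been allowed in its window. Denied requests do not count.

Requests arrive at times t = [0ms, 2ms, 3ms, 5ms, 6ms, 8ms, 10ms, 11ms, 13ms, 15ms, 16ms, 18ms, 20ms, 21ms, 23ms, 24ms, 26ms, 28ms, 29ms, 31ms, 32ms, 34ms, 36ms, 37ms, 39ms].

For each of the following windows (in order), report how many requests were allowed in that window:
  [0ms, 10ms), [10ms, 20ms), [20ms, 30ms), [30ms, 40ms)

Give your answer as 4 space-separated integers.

Answer: 4 4 4 4

Derivation:
Processing requests:
  req#1 t=0ms (window 0): ALLOW
  req#2 t=2ms (window 0): ALLOW
  req#3 t=3ms (window 0): ALLOW
  req#4 t=5ms (window 0): ALLOW
  req#5 t=6ms (window 0): DENY
  req#6 t=8ms (window 0): DENY
  req#7 t=10ms (window 1): ALLOW
  req#8 t=11ms (window 1): ALLOW
  req#9 t=13ms (window 1): ALLOW
  req#10 t=15ms (window 1): ALLOW
  req#11 t=16ms (window 1): DENY
  req#12 t=18ms (window 1): DENY
  req#13 t=20ms (window 2): ALLOW
  req#14 t=21ms (window 2): ALLOW
  req#15 t=23ms (window 2): ALLOW
  req#16 t=24ms (window 2): ALLOW
  req#17 t=26ms (window 2): DENY
  req#18 t=28ms (window 2): DENY
  req#19 t=29ms (window 2): DENY
  req#20 t=31ms (window 3): ALLOW
  req#21 t=32ms (window 3): ALLOW
  req#22 t=34ms (window 3): ALLOW
  req#23 t=36ms (window 3): ALLOW
  req#24 t=37ms (window 3): DENY
  req#25 t=39ms (window 3): DENY

Allowed counts by window: 4 4 4 4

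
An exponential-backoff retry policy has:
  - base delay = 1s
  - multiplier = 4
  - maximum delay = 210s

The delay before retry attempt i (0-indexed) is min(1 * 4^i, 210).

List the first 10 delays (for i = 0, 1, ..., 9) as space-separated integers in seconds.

Answer: 1 4 16 64 210 210 210 210 210 210

Derivation:
Computing each delay:
  i=0: min(1*4^0, 210) = 1
  i=1: min(1*4^1, 210) = 4
  i=2: min(1*4^2, 210) = 16
  i=3: min(1*4^3, 210) = 64
  i=4: min(1*4^4, 210) = 210
  i=5: min(1*4^5, 210) = 210
  i=6: min(1*4^6, 210) = 210
  i=7: min(1*4^7, 210) = 210
  i=8: min(1*4^8, 210) = 210
  i=9: min(1*4^9, 210) = 210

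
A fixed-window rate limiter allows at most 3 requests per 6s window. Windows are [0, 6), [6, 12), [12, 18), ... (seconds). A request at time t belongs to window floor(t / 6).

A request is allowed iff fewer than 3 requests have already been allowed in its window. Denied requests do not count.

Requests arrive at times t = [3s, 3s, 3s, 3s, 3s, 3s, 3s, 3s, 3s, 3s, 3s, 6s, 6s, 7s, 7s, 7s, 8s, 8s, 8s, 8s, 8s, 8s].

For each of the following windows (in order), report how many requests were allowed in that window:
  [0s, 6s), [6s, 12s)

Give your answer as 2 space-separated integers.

Processing requests:
  req#1 t=3s (window 0): ALLOW
  req#2 t=3s (window 0): ALLOW
  req#3 t=3s (window 0): ALLOW
  req#4 t=3s (window 0): DENY
  req#5 t=3s (window 0): DENY
  req#6 t=3s (window 0): DENY
  req#7 t=3s (window 0): DENY
  req#8 t=3s (window 0): DENY
  req#9 t=3s (window 0): DENY
  req#10 t=3s (window 0): DENY
  req#11 t=3s (window 0): DENY
  req#12 t=6s (window 1): ALLOW
  req#13 t=6s (window 1): ALLOW
  req#14 t=7s (window 1): ALLOW
  req#15 t=7s (window 1): DENY
  req#16 t=7s (window 1): DENY
  req#17 t=8s (window 1): DENY
  req#18 t=8s (window 1): DENY
  req#19 t=8s (window 1): DENY
  req#20 t=8s (window 1): DENY
  req#21 t=8s (window 1): DENY
  req#22 t=8s (window 1): DENY

Allowed counts by window: 3 3

Answer: 3 3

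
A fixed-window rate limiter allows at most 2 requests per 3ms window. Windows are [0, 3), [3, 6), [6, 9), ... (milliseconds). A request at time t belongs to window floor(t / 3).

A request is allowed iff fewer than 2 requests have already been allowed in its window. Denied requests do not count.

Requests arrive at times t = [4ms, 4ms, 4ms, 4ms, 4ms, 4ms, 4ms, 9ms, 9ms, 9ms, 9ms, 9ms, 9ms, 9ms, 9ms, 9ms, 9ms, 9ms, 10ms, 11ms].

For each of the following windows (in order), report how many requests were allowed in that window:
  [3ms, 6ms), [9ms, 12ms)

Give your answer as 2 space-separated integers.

Answer: 2 2

Derivation:
Processing requests:
  req#1 t=4ms (window 1): ALLOW
  req#2 t=4ms (window 1): ALLOW
  req#3 t=4ms (window 1): DENY
  req#4 t=4ms (window 1): DENY
  req#5 t=4ms (window 1): DENY
  req#6 t=4ms (window 1): DENY
  req#7 t=4ms (window 1): DENY
  req#8 t=9ms (window 3): ALLOW
  req#9 t=9ms (window 3): ALLOW
  req#10 t=9ms (window 3): DENY
  req#11 t=9ms (window 3): DENY
  req#12 t=9ms (window 3): DENY
  req#13 t=9ms (window 3): DENY
  req#14 t=9ms (window 3): DENY
  req#15 t=9ms (window 3): DENY
  req#16 t=9ms (window 3): DENY
  req#17 t=9ms (window 3): DENY
  req#18 t=9ms (window 3): DENY
  req#19 t=10ms (window 3): DENY
  req#20 t=11ms (window 3): DENY

Allowed counts by window: 2 2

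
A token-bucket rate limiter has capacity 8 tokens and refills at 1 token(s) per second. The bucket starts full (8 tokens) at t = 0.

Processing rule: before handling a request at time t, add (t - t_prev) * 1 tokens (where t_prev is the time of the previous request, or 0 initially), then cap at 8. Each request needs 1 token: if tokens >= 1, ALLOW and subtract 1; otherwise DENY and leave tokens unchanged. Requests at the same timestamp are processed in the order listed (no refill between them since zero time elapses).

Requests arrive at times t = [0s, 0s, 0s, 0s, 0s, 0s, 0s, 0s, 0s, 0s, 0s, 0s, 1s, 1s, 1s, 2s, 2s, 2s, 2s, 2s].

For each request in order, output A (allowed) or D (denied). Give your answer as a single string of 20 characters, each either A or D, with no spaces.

Answer: AAAAAAAADDDDADDADDDD

Derivation:
Simulating step by step:
  req#1 t=0s: ALLOW
  req#2 t=0s: ALLOW
  req#3 t=0s: ALLOW
  req#4 t=0s: ALLOW
  req#5 t=0s: ALLOW
  req#6 t=0s: ALLOW
  req#7 t=0s: ALLOW
  req#8 t=0s: ALLOW
  req#9 t=0s: DENY
  req#10 t=0s: DENY
  req#11 t=0s: DENY
  req#12 t=0s: DENY
  req#13 t=1s: ALLOW
  req#14 t=1s: DENY
  req#15 t=1s: DENY
  req#16 t=2s: ALLOW
  req#17 t=2s: DENY
  req#18 t=2s: DENY
  req#19 t=2s: DENY
  req#20 t=2s: DENY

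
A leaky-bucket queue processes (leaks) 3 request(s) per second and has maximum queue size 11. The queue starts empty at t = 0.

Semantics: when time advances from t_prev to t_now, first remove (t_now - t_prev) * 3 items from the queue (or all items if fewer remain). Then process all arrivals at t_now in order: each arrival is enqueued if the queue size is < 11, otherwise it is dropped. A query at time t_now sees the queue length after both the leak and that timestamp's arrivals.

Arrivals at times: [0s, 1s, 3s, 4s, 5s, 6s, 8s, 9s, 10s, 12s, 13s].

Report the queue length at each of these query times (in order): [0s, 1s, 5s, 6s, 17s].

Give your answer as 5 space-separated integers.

Answer: 1 1 1 1 0

Derivation:
Queue lengths at query times:
  query t=0s: backlog = 1
  query t=1s: backlog = 1
  query t=5s: backlog = 1
  query t=6s: backlog = 1
  query t=17s: backlog = 0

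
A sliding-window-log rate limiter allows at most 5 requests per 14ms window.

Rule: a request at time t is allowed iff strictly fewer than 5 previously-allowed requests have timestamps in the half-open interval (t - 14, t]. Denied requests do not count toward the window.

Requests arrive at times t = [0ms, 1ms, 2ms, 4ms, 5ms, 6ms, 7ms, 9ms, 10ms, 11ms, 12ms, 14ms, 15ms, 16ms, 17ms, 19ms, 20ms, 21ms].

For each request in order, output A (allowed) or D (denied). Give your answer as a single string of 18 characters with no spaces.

Tracking allowed requests in the window:
  req#1 t=0ms: ALLOW
  req#2 t=1ms: ALLOW
  req#3 t=2ms: ALLOW
  req#4 t=4ms: ALLOW
  req#5 t=5ms: ALLOW
  req#6 t=6ms: DENY
  req#7 t=7ms: DENY
  req#8 t=9ms: DENY
  req#9 t=10ms: DENY
  req#10 t=11ms: DENY
  req#11 t=12ms: DENY
  req#12 t=14ms: ALLOW
  req#13 t=15ms: ALLOW
  req#14 t=16ms: ALLOW
  req#15 t=17ms: DENY
  req#16 t=19ms: ALLOW
  req#17 t=20ms: ALLOW
  req#18 t=21ms: DENY

Answer: AAAAADDDDDDAAADAAD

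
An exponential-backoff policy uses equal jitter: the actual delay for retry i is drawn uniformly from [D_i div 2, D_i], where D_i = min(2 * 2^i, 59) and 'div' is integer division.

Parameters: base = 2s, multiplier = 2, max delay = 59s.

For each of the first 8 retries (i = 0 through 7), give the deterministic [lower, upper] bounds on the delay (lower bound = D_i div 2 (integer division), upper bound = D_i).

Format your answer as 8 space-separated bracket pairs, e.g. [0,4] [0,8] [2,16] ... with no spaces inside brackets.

Computing bounds per retry:
  i=0: D_i=min(2*2^0,59)=2, bounds=[1,2]
  i=1: D_i=min(2*2^1,59)=4, bounds=[2,4]
  i=2: D_i=min(2*2^2,59)=8, bounds=[4,8]
  i=3: D_i=min(2*2^3,59)=16, bounds=[8,16]
  i=4: D_i=min(2*2^4,59)=32, bounds=[16,32]
  i=5: D_i=min(2*2^5,59)=59, bounds=[29,59]
  i=6: D_i=min(2*2^6,59)=59, bounds=[29,59]
  i=7: D_i=min(2*2^7,59)=59, bounds=[29,59]

Answer: [1,2] [2,4] [4,8] [8,16] [16,32] [29,59] [29,59] [29,59]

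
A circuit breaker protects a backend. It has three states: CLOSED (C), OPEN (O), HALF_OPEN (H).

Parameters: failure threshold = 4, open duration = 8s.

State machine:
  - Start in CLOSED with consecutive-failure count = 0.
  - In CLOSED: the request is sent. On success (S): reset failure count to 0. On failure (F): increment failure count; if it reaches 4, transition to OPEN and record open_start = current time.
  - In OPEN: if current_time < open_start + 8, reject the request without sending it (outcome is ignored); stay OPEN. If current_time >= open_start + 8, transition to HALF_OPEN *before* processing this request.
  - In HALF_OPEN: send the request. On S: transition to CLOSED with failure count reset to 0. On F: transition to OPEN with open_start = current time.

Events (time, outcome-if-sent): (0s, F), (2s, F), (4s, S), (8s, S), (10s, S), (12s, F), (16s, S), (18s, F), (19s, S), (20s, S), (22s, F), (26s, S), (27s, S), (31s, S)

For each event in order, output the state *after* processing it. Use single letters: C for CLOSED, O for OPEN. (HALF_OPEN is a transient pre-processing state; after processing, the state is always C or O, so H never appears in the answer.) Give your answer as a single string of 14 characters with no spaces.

Answer: CCCCCCCCCCCCCC

Derivation:
State after each event:
  event#1 t=0s outcome=F: state=CLOSED
  event#2 t=2s outcome=F: state=CLOSED
  event#3 t=4s outcome=S: state=CLOSED
  event#4 t=8s outcome=S: state=CLOSED
  event#5 t=10s outcome=S: state=CLOSED
  event#6 t=12s outcome=F: state=CLOSED
  event#7 t=16s outcome=S: state=CLOSED
  event#8 t=18s outcome=F: state=CLOSED
  event#9 t=19s outcome=S: state=CLOSED
  event#10 t=20s outcome=S: state=CLOSED
  event#11 t=22s outcome=F: state=CLOSED
  event#12 t=26s outcome=S: state=CLOSED
  event#13 t=27s outcome=S: state=CLOSED
  event#14 t=31s outcome=S: state=CLOSED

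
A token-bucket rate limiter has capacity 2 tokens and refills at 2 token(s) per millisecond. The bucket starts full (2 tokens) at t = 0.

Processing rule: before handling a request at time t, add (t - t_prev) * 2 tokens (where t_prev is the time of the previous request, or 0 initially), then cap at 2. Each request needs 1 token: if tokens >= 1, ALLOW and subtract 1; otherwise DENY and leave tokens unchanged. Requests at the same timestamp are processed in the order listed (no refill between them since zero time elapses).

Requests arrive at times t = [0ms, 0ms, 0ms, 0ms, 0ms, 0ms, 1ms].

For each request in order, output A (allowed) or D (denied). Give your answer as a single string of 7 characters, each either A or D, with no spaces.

Simulating step by step:
  req#1 t=0ms: ALLOW
  req#2 t=0ms: ALLOW
  req#3 t=0ms: DENY
  req#4 t=0ms: DENY
  req#5 t=0ms: DENY
  req#6 t=0ms: DENY
  req#7 t=1ms: ALLOW

Answer: AADDDDA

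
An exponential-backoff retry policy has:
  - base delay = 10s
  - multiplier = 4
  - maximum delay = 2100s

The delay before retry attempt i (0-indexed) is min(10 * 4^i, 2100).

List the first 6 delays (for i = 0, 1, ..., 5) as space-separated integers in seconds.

Answer: 10 40 160 640 2100 2100

Derivation:
Computing each delay:
  i=0: min(10*4^0, 2100) = 10
  i=1: min(10*4^1, 2100) = 40
  i=2: min(10*4^2, 2100) = 160
  i=3: min(10*4^3, 2100) = 640
  i=4: min(10*4^4, 2100) = 2100
  i=5: min(10*4^5, 2100) = 2100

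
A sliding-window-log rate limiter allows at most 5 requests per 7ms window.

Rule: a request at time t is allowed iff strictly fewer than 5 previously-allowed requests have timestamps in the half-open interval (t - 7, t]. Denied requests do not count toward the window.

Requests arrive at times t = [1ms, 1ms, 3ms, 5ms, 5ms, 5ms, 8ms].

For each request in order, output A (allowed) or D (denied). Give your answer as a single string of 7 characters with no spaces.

Answer: AAAAADA

Derivation:
Tracking allowed requests in the window:
  req#1 t=1ms: ALLOW
  req#2 t=1ms: ALLOW
  req#3 t=3ms: ALLOW
  req#4 t=5ms: ALLOW
  req#5 t=5ms: ALLOW
  req#6 t=5ms: DENY
  req#7 t=8ms: ALLOW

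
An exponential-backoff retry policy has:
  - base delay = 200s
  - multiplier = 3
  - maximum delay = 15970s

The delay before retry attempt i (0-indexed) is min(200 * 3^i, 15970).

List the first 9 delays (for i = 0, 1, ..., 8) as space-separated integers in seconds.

Computing each delay:
  i=0: min(200*3^0, 15970) = 200
  i=1: min(200*3^1, 15970) = 600
  i=2: min(200*3^2, 15970) = 1800
  i=3: min(200*3^3, 15970) = 5400
  i=4: min(200*3^4, 15970) = 15970
  i=5: min(200*3^5, 15970) = 15970
  i=6: min(200*3^6, 15970) = 15970
  i=7: min(200*3^7, 15970) = 15970
  i=8: min(200*3^8, 15970) = 15970

Answer: 200 600 1800 5400 15970 15970 15970 15970 15970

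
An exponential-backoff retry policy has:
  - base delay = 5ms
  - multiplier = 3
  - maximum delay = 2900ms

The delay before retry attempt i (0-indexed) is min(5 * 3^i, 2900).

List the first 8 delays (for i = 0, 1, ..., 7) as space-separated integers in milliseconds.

Computing each delay:
  i=0: min(5*3^0, 2900) = 5
  i=1: min(5*3^1, 2900) = 15
  i=2: min(5*3^2, 2900) = 45
  i=3: min(5*3^3, 2900) = 135
  i=4: min(5*3^4, 2900) = 405
  i=5: min(5*3^5, 2900) = 1215
  i=6: min(5*3^6, 2900) = 2900
  i=7: min(5*3^7, 2900) = 2900

Answer: 5 15 45 135 405 1215 2900 2900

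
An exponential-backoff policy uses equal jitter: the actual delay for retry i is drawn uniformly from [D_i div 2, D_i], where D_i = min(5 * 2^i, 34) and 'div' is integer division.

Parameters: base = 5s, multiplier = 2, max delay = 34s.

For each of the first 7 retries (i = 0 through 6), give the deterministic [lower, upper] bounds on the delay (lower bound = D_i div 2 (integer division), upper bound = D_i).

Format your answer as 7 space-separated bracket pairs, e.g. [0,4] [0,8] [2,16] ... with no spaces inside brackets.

Answer: [2,5] [5,10] [10,20] [17,34] [17,34] [17,34] [17,34]

Derivation:
Computing bounds per retry:
  i=0: D_i=min(5*2^0,34)=5, bounds=[2,5]
  i=1: D_i=min(5*2^1,34)=10, bounds=[5,10]
  i=2: D_i=min(5*2^2,34)=20, bounds=[10,20]
  i=3: D_i=min(5*2^3,34)=34, bounds=[17,34]
  i=4: D_i=min(5*2^4,34)=34, bounds=[17,34]
  i=5: D_i=min(5*2^5,34)=34, bounds=[17,34]
  i=6: D_i=min(5*2^6,34)=34, bounds=[17,34]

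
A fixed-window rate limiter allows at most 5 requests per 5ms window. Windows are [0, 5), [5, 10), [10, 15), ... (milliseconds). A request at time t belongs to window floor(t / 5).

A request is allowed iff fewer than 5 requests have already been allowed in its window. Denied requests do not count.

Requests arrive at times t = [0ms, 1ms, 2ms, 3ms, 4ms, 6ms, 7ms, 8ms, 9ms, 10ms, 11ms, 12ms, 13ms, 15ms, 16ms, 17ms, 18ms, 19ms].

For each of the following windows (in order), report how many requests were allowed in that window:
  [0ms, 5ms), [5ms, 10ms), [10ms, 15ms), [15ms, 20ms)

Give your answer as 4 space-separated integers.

Answer: 5 4 4 5

Derivation:
Processing requests:
  req#1 t=0ms (window 0): ALLOW
  req#2 t=1ms (window 0): ALLOW
  req#3 t=2ms (window 0): ALLOW
  req#4 t=3ms (window 0): ALLOW
  req#5 t=4ms (window 0): ALLOW
  req#6 t=6ms (window 1): ALLOW
  req#7 t=7ms (window 1): ALLOW
  req#8 t=8ms (window 1): ALLOW
  req#9 t=9ms (window 1): ALLOW
  req#10 t=10ms (window 2): ALLOW
  req#11 t=11ms (window 2): ALLOW
  req#12 t=12ms (window 2): ALLOW
  req#13 t=13ms (window 2): ALLOW
  req#14 t=15ms (window 3): ALLOW
  req#15 t=16ms (window 3): ALLOW
  req#16 t=17ms (window 3): ALLOW
  req#17 t=18ms (window 3): ALLOW
  req#18 t=19ms (window 3): ALLOW

Allowed counts by window: 5 4 4 5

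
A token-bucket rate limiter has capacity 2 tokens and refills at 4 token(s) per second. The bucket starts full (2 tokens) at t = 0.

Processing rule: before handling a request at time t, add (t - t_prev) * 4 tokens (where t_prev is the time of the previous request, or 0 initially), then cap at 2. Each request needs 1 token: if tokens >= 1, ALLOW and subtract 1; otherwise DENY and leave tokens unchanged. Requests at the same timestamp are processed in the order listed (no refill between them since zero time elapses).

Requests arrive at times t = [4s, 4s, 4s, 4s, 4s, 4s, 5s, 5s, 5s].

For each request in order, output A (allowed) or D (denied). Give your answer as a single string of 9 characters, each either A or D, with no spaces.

Simulating step by step:
  req#1 t=4s: ALLOW
  req#2 t=4s: ALLOW
  req#3 t=4s: DENY
  req#4 t=4s: DENY
  req#5 t=4s: DENY
  req#6 t=4s: DENY
  req#7 t=5s: ALLOW
  req#8 t=5s: ALLOW
  req#9 t=5s: DENY

Answer: AADDDDAAD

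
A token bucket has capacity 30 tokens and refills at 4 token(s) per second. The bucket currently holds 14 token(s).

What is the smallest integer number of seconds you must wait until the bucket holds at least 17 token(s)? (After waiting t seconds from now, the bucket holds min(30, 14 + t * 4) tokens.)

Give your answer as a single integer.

Answer: 1

Derivation:
Need 14 + t * 4 >= 17, so t >= 3/4.
Smallest integer t = ceil(3/4) = 1.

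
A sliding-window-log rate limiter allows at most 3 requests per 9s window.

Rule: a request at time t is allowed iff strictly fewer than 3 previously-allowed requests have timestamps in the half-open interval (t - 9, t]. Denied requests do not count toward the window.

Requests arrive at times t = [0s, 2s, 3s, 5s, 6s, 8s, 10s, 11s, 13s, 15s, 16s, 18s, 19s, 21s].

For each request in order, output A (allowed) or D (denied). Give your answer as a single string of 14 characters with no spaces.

Tracking allowed requests in the window:
  req#1 t=0s: ALLOW
  req#2 t=2s: ALLOW
  req#3 t=3s: ALLOW
  req#4 t=5s: DENY
  req#5 t=6s: DENY
  req#6 t=8s: DENY
  req#7 t=10s: ALLOW
  req#8 t=11s: ALLOW
  req#9 t=13s: ALLOW
  req#10 t=15s: DENY
  req#11 t=16s: DENY
  req#12 t=18s: DENY
  req#13 t=19s: ALLOW
  req#14 t=21s: ALLOW

Answer: AAADDDAAADDDAA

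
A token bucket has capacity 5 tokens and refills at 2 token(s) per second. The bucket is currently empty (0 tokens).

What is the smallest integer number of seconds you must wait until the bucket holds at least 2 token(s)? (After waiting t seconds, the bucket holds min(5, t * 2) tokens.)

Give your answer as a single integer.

Answer: 1

Derivation:
Need t * 2 >= 2, so t >= 2/2.
Smallest integer t = ceil(2/2) = 1.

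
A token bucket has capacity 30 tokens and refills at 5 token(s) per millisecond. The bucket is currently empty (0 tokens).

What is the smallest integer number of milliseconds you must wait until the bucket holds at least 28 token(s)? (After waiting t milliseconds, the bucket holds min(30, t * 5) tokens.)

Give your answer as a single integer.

Answer: 6

Derivation:
Need t * 5 >= 28, so t >= 28/5.
Smallest integer t = ceil(28/5) = 6.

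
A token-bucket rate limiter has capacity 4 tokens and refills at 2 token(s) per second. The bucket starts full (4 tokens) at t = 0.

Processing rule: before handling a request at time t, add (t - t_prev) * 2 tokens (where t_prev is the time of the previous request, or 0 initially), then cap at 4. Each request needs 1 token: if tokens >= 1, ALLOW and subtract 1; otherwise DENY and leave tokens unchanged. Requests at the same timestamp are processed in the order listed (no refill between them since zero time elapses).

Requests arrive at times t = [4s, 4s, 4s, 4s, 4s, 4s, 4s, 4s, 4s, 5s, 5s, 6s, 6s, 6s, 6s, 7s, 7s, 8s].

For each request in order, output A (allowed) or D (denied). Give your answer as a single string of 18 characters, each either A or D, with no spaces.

Simulating step by step:
  req#1 t=4s: ALLOW
  req#2 t=4s: ALLOW
  req#3 t=4s: ALLOW
  req#4 t=4s: ALLOW
  req#5 t=4s: DENY
  req#6 t=4s: DENY
  req#7 t=4s: DENY
  req#8 t=4s: DENY
  req#9 t=4s: DENY
  req#10 t=5s: ALLOW
  req#11 t=5s: ALLOW
  req#12 t=6s: ALLOW
  req#13 t=6s: ALLOW
  req#14 t=6s: DENY
  req#15 t=6s: DENY
  req#16 t=7s: ALLOW
  req#17 t=7s: ALLOW
  req#18 t=8s: ALLOW

Answer: AAAADDDDDAAAADDAAA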